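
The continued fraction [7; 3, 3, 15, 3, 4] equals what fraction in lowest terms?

14813/2029

Fold from the inside: start with 4/1.
  3 + 1/4 = 13/4
  15 + 4/13 = 199/13
  3 + 13/199 = 610/199
  3 + 199/610 = 2029/610
  7 + 610/2029 = 14813/2029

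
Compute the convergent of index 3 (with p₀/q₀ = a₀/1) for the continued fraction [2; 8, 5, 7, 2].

626/295

Using pₖ = aₖpₖ₋₁ + pₖ₋₂, qₖ = aₖqₖ₋₁ + qₖ₋₂ (with p₋₁=1, p₋₂=0, q₋₁=0, q₋₂=1):
  k=0: a=2, p=2, q=1
  k=1: a=8, p=17, q=8
  k=2: a=5, p=87, q=41
  k=3: a=7, p=626, q=295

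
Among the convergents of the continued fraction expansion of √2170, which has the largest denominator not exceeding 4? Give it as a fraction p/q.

93/2

√2170 = [46; 1, 1, 2, 1, 1, 92, …] (period length 6).
Convergents:
  p_0/q_0 = 46/1
  p_1/q_1 = 47/1
  p_2/q_2 = 93/2
  p_3/q_3 = 233/5
q_2 = 2 ≤ 4 < 5 = q_3, so the answer is 93/2.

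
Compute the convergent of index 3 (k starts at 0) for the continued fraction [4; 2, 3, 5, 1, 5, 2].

Using pₖ = aₖpₖ₋₁ + pₖ₋₂, qₖ = aₖqₖ₋₁ + qₖ₋₂ (with p₋₁=1, p₋₂=0, q₋₁=0, q₋₂=1):
  k=0: a=4, p=4, q=1
  k=1: a=2, p=9, q=2
  k=2: a=3, p=31, q=7
  k=3: a=5, p=164, q=37

164/37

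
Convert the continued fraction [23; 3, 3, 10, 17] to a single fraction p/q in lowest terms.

41033/1761

Fold from the inside: start with 17/1.
  10 + 1/17 = 171/17
  3 + 17/171 = 530/171
  3 + 171/530 = 1761/530
  23 + 530/1761 = 41033/1761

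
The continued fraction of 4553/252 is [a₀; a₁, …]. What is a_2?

4553 = 18·252 + 17   →  a_0 = 18
252 = 14·17 + 14   →  a_1 = 14
17 = 1·14 + 3   →  a_2 = 1

1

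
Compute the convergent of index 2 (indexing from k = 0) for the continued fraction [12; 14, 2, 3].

Using pₖ = aₖpₖ₋₁ + pₖ₋₂, qₖ = aₖqₖ₋₁ + qₖ₋₂ (with p₋₁=1, p₋₂=0, q₋₁=0, q₋₂=1):
  k=0: a=12, p=12, q=1
  k=1: a=14, p=169, q=14
  k=2: a=2, p=350, q=29

350/29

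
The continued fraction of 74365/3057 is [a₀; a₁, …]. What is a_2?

15

74365 = 24·3057 + 997   →  a_0 = 24
3057 = 3·997 + 66   →  a_1 = 3
997 = 15·66 + 7   →  a_2 = 15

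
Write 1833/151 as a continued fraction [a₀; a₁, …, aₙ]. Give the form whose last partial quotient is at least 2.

[12; 7, 5, 4]

1833 = 12×151 + 21
151 = 7×21 + 4
21 = 5×4 + 1
4 = 4×1 + 0  (stop)
So 1833/151 = [12; 7, 5, 4].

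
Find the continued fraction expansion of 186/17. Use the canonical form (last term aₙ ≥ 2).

186 = 10*17 + 16
17 = 1*16 + 1
16 = 16*1 + 0  (stop)
So 186/17 = [10; 1, 16].

[10; 1, 16]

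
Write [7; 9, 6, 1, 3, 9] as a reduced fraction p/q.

Using pₖ = aₖpₖ₋₁ + pₖ₋₂ and qₖ = aₖqₖ₋₁ + qₖ₋₂:
  k=0: a=7, p=7, q=1
  k=1: a=9, p=64, q=9
  k=2: a=6, p=391, q=55
  k=3: a=1, p=455, q=64
  k=4: a=3, p=1756, q=247
  k=5: a=9, p=16259, q=2287

16259/2287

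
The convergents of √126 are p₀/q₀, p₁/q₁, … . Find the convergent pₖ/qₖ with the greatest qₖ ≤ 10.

√126 = [11; 4, 2, 4, 22, …] (period length 4).
Convergents:
  p_0/q_0 = 11/1
  p_1/q_1 = 45/4
  p_2/q_2 = 101/9
  p_3/q_3 = 449/40
q_2 = 9 ≤ 10 < 40 = q_3, so the answer is 101/9.

101/9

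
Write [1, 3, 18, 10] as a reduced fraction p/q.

Using pₖ = aₖpₖ₋₁ + pₖ₋₂ and qₖ = aₖqₖ₋₁ + qₖ₋₂:
  k=0: a=1, p=1, q=1
  k=1: a=3, p=4, q=3
  k=2: a=18, p=73, q=55
  k=3: a=10, p=734, q=553

734/553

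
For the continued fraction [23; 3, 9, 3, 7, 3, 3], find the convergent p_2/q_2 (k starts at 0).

Using pₖ = aₖpₖ₋₁ + pₖ₋₂, qₖ = aₖqₖ₋₁ + qₖ₋₂ (with p₋₁=1, p₋₂=0, q₋₁=0, q₋₂=1):
  k=0: a=23, p=23, q=1
  k=1: a=3, p=70, q=3
  k=2: a=9, p=653, q=28

653/28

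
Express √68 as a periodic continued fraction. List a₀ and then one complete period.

[8; 4, 16]

a₀ = ⌊√68⌋ = 8.
With m₀=0, d₀=1 and mₖ₊₁ = dₖaₖ − mₖ, dₖ₊₁ = (n − mₖ₊₁²)/dₖ, aₖ₊₁ = ⌊(a₀+mₖ₊₁)/dₖ₊₁⌋:
  k=1: m=8, d=4, a=4
  k=2: m=8, d=1, a=16
d=1 and a=2a₀=16 at k=2, so the next step gives (m, d) = (8, 4) again — its k=1 value — and the period has length 2.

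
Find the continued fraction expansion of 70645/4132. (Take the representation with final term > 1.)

70645 = 17·4132 + 401
4132 = 10·401 + 122
401 = 3·122 + 35
122 = 3·35 + 17
35 = 2·17 + 1
17 = 17·1 + 0  (stop)
So 70645/4132 = [17; 10, 3, 3, 2, 17].

[17; 10, 3, 3, 2, 17]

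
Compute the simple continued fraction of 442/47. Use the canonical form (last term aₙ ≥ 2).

442 = 9·47 + 19
47 = 2·19 + 9
19 = 2·9 + 1
9 = 9·1 + 0  (stop)
So 442/47 = [9; 2, 2, 9].

[9; 2, 2, 9]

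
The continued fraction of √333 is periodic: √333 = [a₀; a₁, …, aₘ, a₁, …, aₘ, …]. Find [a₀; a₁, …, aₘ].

a₀ = ⌊√333⌋ = 18.
With m₀=0, d₀=1 and mₖ₊₁ = dₖaₖ − mₖ, dₖ₊₁ = (n − mₖ₊₁²)/dₖ, aₖ₊₁ = ⌊(a₀+mₖ₊₁)/dₖ₊₁⌋:
  k=1: m=18, d=9, a=4
  k=2: m=18, d=1, a=36
d=1 and a=2a₀=36 at k=2, so the next step gives (m, d) = (18, 9) again — its k=1 value — and the period has length 2.

[18; 4, 36]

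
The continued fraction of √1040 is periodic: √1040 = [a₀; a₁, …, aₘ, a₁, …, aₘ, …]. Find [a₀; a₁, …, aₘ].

[32; 4, 64]

a₀ = ⌊√1040⌋ = 32.
With m₀=0, d₀=1 and mₖ₊₁ = dₖaₖ − mₖ, dₖ₊₁ = (n − mₖ₊₁²)/dₖ, aₖ₊₁ = ⌊(a₀+mₖ₊₁)/dₖ₊₁⌋:
  k=1: m=32, d=16, a=4
  k=2: m=32, d=1, a=64
d=1 and a=2a₀=64 at k=2, so the next step gives (m, d) = (32, 16) again — its k=1 value — and the period has length 2.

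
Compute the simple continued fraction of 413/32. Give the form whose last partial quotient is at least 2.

[12; 1, 9, 1, 2]

413 = 12×32 + 29
32 = 1×29 + 3
29 = 9×3 + 2
3 = 1×2 + 1
2 = 2×1 + 0  (stop)
So 413/32 = [12; 1, 9, 1, 2].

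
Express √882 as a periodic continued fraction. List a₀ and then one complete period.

a₀ = ⌊√882⌋ = 29.
With m₀=0, d₀=1 and mₖ₊₁ = dₖaₖ − mₖ, dₖ₊₁ = (n − mₖ₊₁²)/dₖ, aₖ₊₁ = ⌊(a₀+mₖ₊₁)/dₖ₊₁⌋:
  k=1: m=29, d=41, a=1
  k=2: m=12, d=18, a=2
  k=3: m=24, d=17, a=3
  k=4: m=27, d=9, a=6
  k=5: m=27, d=17, a=3
  k=6: m=24, d=18, a=2
  k=7: m=12, d=41, a=1
  k=8: m=29, d=1, a=58
d=1 and a=2a₀=58 at k=8, so the next step gives (m, d) = (29, 41) again — its k=1 value — and the period has length 8.

[29; 1, 2, 3, 6, 3, 2, 1, 58]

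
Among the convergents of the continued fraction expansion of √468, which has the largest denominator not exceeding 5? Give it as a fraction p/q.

65/3

√468 = [21; 1, 1, 1, 2, 1, 1, 1, 42, …] (period length 8).
Convergents:
  p_0/q_0 = 21/1
  p_1/q_1 = 22/1
  p_2/q_2 = 43/2
  p_3/q_3 = 65/3
  p_4/q_4 = 173/8
q_3 = 3 ≤ 5 < 8 = q_4, so the answer is 65/3.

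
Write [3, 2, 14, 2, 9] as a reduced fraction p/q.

Using pₖ = aₖpₖ₋₁ + pₖ₋₂ and qₖ = aₖqₖ₋₁ + qₖ₋₂:
  k=0: a=3, p=3, q=1
  k=1: a=2, p=7, q=2
  k=2: a=14, p=101, q=29
  k=3: a=2, p=209, q=60
  k=4: a=9, p=1982, q=569

1982/569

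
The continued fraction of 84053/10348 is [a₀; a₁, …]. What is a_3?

2

84053 = 8·10348 + 1269   →  a_0 = 8
10348 = 8·1269 + 196   →  a_1 = 8
1269 = 6·196 + 93   →  a_2 = 6
196 = 2·93 + 10   →  a_3 = 2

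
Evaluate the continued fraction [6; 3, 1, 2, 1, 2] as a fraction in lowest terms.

257/41

Fold from the inside: start with 2/1.
  1 + 1/2 = 3/2
  2 + 2/3 = 8/3
  1 + 3/8 = 11/8
  3 + 8/11 = 41/11
  6 + 11/41 = 257/41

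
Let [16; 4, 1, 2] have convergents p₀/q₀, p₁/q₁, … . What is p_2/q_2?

Using pₖ = aₖpₖ₋₁ + pₖ₋₂, qₖ = aₖqₖ₋₁ + qₖ₋₂ (with p₋₁=1, p₋₂=0, q₋₁=0, q₋₂=1):
  k=0: a=16, p=16, q=1
  k=1: a=4, p=65, q=4
  k=2: a=1, p=81, q=5

81/5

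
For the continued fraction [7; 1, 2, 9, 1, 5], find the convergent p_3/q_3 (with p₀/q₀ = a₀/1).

215/28

Using pₖ = aₖpₖ₋₁ + pₖ₋₂, qₖ = aₖqₖ₋₁ + qₖ₋₂ (with p₋₁=1, p₋₂=0, q₋₁=0, q₋₂=1):
  k=0: a=7, p=7, q=1
  k=1: a=1, p=8, q=1
  k=2: a=2, p=23, q=3
  k=3: a=9, p=215, q=28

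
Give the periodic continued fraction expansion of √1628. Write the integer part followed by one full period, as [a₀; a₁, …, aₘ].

[40; 2, 1, 6, 1, 2, 80]

a₀ = ⌊√1628⌋ = 40.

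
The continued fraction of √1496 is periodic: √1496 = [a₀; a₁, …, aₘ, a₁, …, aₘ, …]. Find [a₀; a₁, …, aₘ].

[38; 1, 2, 9, 2, 1, 76]

a₀ = ⌊√1496⌋ = 38.
With m₀=0, d₀=1 and mₖ₊₁ = dₖaₖ − mₖ, dₖ₊₁ = (n − mₖ₊₁²)/dₖ, aₖ₊₁ = ⌊(a₀+mₖ₊₁)/dₖ₊₁⌋:
  k=1: m=38, d=52, a=1
  k=2: m=14, d=25, a=2
  k=3: m=36, d=8, a=9
  k=4: m=36, d=25, a=2
  k=5: m=14, d=52, a=1
  k=6: m=38, d=1, a=76
d=1 and a=2a₀=76 at k=6, so the next step gives (m, d) = (38, 52) again — its k=1 value — and the period has length 6.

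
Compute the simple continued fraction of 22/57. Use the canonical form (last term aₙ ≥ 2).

22 = 0·57 + 22
57 = 2·22 + 13
22 = 1·13 + 9
13 = 1·9 + 4
9 = 2·4 + 1
4 = 4·1 + 0  (stop)
So 22/57 = [0; 2, 1, 1, 2, 4].

[0; 2, 1, 1, 2, 4]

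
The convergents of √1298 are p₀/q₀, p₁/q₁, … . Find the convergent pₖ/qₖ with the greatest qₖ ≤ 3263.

93420/2593

√1298 = [36; 36, 72, …] (period length 2).
Convergents:
  p_0/q_0 = 36/1
  p_1/q_1 = 1297/36
  p_2/q_2 = 93420/2593
  p_3/q_3 = 3364417/93384
q_2 = 2593 ≤ 3263 < 93384 = q_3, so the answer is 93420/2593.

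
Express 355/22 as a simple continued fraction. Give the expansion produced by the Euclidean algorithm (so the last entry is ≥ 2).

355 = 16*22 + 3
22 = 7*3 + 1
3 = 3*1 + 0  (stop)
So 355/22 = [16; 7, 3].

[16; 7, 3]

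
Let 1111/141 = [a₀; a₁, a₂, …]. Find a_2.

1111 = 7·141 + 124   →  a_0 = 7
141 = 1·124 + 17   →  a_1 = 1
124 = 7·17 + 5   →  a_2 = 7

7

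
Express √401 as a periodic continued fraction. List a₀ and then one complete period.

a₀ = ⌊√401⌋ = 20.
With m₀=0, d₀=1 and mₖ₊₁ = dₖaₖ − mₖ, dₖ₊₁ = (n − mₖ₊₁²)/dₖ, aₖ₊₁ = ⌊(a₀+mₖ₊₁)/dₖ₊₁⌋:
  k=1: m=20, d=1, a=40
d=1 and a=2a₀=40 at k=1, so the next step gives (m, d) = (20, 1) again — its k=1 value — and the period has length 1.

[20; 40]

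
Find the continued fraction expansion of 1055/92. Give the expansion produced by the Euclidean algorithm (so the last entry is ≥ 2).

1055 = 11×92 + 43
92 = 2×43 + 6
43 = 7×6 + 1
6 = 6×1 + 0  (stop)
So 1055/92 = [11; 2, 7, 6].

[11; 2, 7, 6]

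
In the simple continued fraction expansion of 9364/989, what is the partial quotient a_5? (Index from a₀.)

9364 = 9·989 + 463   →  a_0 = 9
989 = 2·463 + 63   →  a_1 = 2
463 = 7·63 + 22   →  a_2 = 7
63 = 2·22 + 19   →  a_3 = 2
22 = 1·19 + 3   →  a_4 = 1
19 = 6·3 + 1   →  a_5 = 6

6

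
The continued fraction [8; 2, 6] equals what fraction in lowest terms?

110/13

Using pₖ = aₖpₖ₋₁ + pₖ₋₂ and qₖ = aₖqₖ₋₁ + qₖ₋₂:
  k=0: a=8, p=8, q=1
  k=1: a=2, p=17, q=2
  k=2: a=6, p=110, q=13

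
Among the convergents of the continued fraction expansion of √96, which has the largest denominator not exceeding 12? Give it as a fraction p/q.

49/5

√96 = [9; 1, 3, 1, 18, …] (period length 4).
Convergents:
  p_0/q_0 = 9/1
  p_1/q_1 = 10/1
  p_2/q_2 = 39/4
  p_3/q_3 = 49/5
  p_4/q_4 = 921/94
q_3 = 5 ≤ 12 < 94 = q_4, so the answer is 49/5.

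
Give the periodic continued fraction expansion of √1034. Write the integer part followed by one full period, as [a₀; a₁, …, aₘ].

a₀ = ⌊√1034⌋ = 32.
With m₀=0, d₀=1 and mₖ₊₁ = dₖaₖ − mₖ, dₖ₊₁ = (n − mₖ₊₁²)/dₖ, aₖ₊₁ = ⌊(a₀+mₖ₊₁)/dₖ₊₁⌋:
  k=1: m=32, d=10, a=6
  k=2: m=28, d=25, a=2
  k=3: m=22, d=22, a=2
  k=4: m=22, d=25, a=2
  k=5: m=28, d=10, a=6
  k=6: m=32, d=1, a=64
d=1 and a=2a₀=64 at k=6, so the next step gives (m, d) = (32, 10) again — its k=1 value — and the period has length 6.

[32; 6, 2, 2, 2, 6, 64]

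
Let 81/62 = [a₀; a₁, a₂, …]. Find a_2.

81 = 1·62 + 19   →  a_0 = 1
62 = 3·19 + 5   →  a_1 = 3
19 = 3·5 + 4   →  a_2 = 3

3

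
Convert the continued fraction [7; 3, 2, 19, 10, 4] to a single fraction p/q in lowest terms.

Fold from the inside: start with 4/1.
  10 + 1/4 = 41/4
  19 + 4/41 = 783/41
  2 + 41/783 = 1607/783
  3 + 783/1607 = 5604/1607
  7 + 1607/5604 = 40835/5604

40835/5604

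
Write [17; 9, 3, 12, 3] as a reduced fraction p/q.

18185/1063

Fold from the inside: start with 3/1.
  12 + 1/3 = 37/3
  3 + 3/37 = 114/37
  9 + 37/114 = 1063/114
  17 + 114/1063 = 18185/1063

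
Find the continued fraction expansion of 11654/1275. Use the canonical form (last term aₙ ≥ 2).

11654 = 9·1275 + 179
1275 = 7·179 + 22
179 = 8·22 + 3
22 = 7·3 + 1
3 = 3·1 + 0  (stop)
So 11654/1275 = [9; 7, 8, 7, 3].

[9; 7, 8, 7, 3]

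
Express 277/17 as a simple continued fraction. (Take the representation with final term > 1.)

[16; 3, 2, 2]

277 = 16·17 + 5
17 = 3·5 + 2
5 = 2·2 + 1
2 = 2·1 + 0  (stop)
So 277/17 = [16; 3, 2, 2].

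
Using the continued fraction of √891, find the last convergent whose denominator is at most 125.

3373/113

√891 = [29; 1, 5, 1, 1, 1, 5, 1, 58, …] (period length 8).
Convergents:
  p_0/q_0 = 29/1
  p_1/q_1 = 30/1
  p_2/q_2 = 179/6
  p_3/q_3 = 209/7
  p_4/q_4 = 388/13
  p_5/q_5 = 597/20
  p_6/q_6 = 3373/113
  p_7/q_7 = 3970/133
q_6 = 113 ≤ 125 < 133 = q_7, so the answer is 3373/113.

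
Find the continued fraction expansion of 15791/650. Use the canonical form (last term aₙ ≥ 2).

[24; 3, 2, 2, 12, 3]

15791 = 24*650 + 191
650 = 3*191 + 77
191 = 2*77 + 37
77 = 2*37 + 3
37 = 12*3 + 1
3 = 3*1 + 0  (stop)
So 15791/650 = [24; 3, 2, 2, 12, 3].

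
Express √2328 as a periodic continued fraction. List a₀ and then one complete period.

[48; 4, 96]

a₀ = ⌊√2328⌋ = 48.
With m₀=0, d₀=1 and mₖ₊₁ = dₖaₖ − mₖ, dₖ₊₁ = (n − mₖ₊₁²)/dₖ, aₖ₊₁ = ⌊(a₀+mₖ₊₁)/dₖ₊₁⌋:
  k=1: m=48, d=24, a=4
  k=2: m=48, d=1, a=96
d=1 and a=2a₀=96 at k=2, so the next step gives (m, d) = (48, 24) again — its k=1 value — and the period has length 2.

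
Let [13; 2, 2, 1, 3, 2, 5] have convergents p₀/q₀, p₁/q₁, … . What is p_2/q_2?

Using pₖ = aₖpₖ₋₁ + pₖ₋₂, qₖ = aₖqₖ₋₁ + qₖ₋₂ (with p₋₁=1, p₋₂=0, q₋₁=0, q₋₂=1):
  k=0: a=13, p=13, q=1
  k=1: a=2, p=27, q=2
  k=2: a=2, p=67, q=5

67/5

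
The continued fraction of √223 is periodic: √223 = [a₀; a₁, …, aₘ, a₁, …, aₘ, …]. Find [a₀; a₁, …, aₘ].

[14; 1, 13, 1, 28]

a₀ = ⌊√223⌋ = 14.
With m₀=0, d₀=1 and mₖ₊₁ = dₖaₖ − mₖ, dₖ₊₁ = (n − mₖ₊₁²)/dₖ, aₖ₊₁ = ⌊(a₀+mₖ₊₁)/dₖ₊₁⌋:
  k=1: m=14, d=27, a=1
  k=2: m=13, d=2, a=13
  k=3: m=13, d=27, a=1
  k=4: m=14, d=1, a=28
d=1 and a=2a₀=28 at k=4, so the next step gives (m, d) = (14, 27) again — its k=1 value — and the period has length 4.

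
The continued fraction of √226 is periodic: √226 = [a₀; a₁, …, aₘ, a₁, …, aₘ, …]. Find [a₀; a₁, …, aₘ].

a₀ = ⌊√226⌋ = 15.
With m₀=0, d₀=1 and mₖ₊₁ = dₖaₖ − mₖ, dₖ₊₁ = (n − mₖ₊₁²)/dₖ, aₖ₊₁ = ⌊(a₀+mₖ₊₁)/dₖ₊₁⌋:
  k=1: m=15, d=1, a=30
d=1 and a=2a₀=30 at k=1, so the next step gives (m, d) = (15, 1) again — its k=1 value — and the period has length 1.

[15; 30]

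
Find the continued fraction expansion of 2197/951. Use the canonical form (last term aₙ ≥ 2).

2197 = 2×951 + 295
951 = 3×295 + 66
295 = 4×66 + 31
66 = 2×31 + 4
31 = 7×4 + 3
4 = 1×3 + 1
3 = 3×1 + 0  (stop)
So 2197/951 = [2; 3, 4, 2, 7, 1, 3].

[2; 3, 4, 2, 7, 1, 3]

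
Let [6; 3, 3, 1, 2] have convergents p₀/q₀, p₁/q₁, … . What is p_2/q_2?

Using pₖ = aₖpₖ₋₁ + pₖ₋₂, qₖ = aₖqₖ₋₁ + qₖ₋₂ (with p₋₁=1, p₋₂=0, q₋₁=0, q₋₂=1):
  k=0: a=6, p=6, q=1
  k=1: a=3, p=19, q=3
  k=2: a=3, p=63, q=10

63/10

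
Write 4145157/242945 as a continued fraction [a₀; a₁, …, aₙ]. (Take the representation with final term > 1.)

[17; 16, 10, 4, 14, 2, 12]

4145157 = 17*242945 + 15092
242945 = 16*15092 + 1473
15092 = 10*1473 + 362
1473 = 4*362 + 25
362 = 14*25 + 12
25 = 2*12 + 1
12 = 12*1 + 0  (stop)
So 4145157/242945 = [17; 16, 10, 4, 14, 2, 12].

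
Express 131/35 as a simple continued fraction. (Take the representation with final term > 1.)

131 = 3×35 + 26
35 = 1×26 + 9
26 = 2×9 + 8
9 = 1×8 + 1
8 = 8×1 + 0  (stop)
So 131/35 = [3; 1, 2, 1, 8].

[3; 1, 2, 1, 8]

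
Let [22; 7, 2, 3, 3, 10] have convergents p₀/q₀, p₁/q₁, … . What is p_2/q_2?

332/15

Using pₖ = aₖpₖ₋₁ + pₖ₋₂, qₖ = aₖqₖ₋₁ + qₖ₋₂ (with p₋₁=1, p₋₂=0, q₋₁=0, q₋₂=1):
  k=0: a=22, p=22, q=1
  k=1: a=7, p=155, q=7
  k=2: a=2, p=332, q=15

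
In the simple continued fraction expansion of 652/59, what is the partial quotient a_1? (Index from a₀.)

19

652 = 11·59 + 3   →  a_0 = 11
59 = 19·3 + 2   →  a_1 = 19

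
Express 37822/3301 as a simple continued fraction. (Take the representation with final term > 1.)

37822 = 11*3301 + 1511
3301 = 2*1511 + 279
1511 = 5*279 + 116
279 = 2*116 + 47
116 = 2*47 + 22
47 = 2*22 + 3
22 = 7*3 + 1
3 = 3*1 + 0  (stop)
So 37822/3301 = [11; 2, 5, 2, 2, 2, 7, 3].

[11; 2, 5, 2, 2, 2, 7, 3]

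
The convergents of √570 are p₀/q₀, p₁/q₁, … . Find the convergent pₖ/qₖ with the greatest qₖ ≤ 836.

9144/383

√570 = [23; 1, 6, 1, 46, …] (period length 4).
Convergents:
  p_0/q_0 = 23/1
  p_1/q_1 = 24/1
  p_2/q_2 = 167/7
  p_3/q_3 = 191/8
  p_4/q_4 = 8953/375
  p_5/q_5 = 9144/383
  p_6/q_6 = 63817/2673
q_5 = 383 ≤ 836 < 2673 = q_6, so the answer is 9144/383.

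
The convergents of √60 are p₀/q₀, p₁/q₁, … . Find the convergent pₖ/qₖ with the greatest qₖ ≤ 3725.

√60 = [7; 1, 2, 1, 14, …] (period length 4).
Convergents:
  p_0/q_0 = 7/1
  p_1/q_1 = 8/1
  p_2/q_2 = 23/3
  p_3/q_3 = 31/4
  p_4/q_4 = 457/59
  p_5/q_5 = 488/63
  p_6/q_6 = 1433/185
  p_7/q_7 = 1921/248
  p_8/q_8 = 28327/3657
  p_9/q_9 = 30248/3905
q_8 = 3657 ≤ 3725 < 3905 = q_9, so the answer is 28327/3657.

28327/3657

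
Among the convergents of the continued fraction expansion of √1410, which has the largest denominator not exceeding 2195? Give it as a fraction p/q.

56738/1511

√1410 = [37; 1, 1, 4, 1, 1, 74, …] (period length 6).
Convergents:
  p_0/q_0 = 37/1
  p_1/q_1 = 38/1
  p_2/q_2 = 75/2
  p_3/q_3 = 338/9
  p_4/q_4 = 413/11
  p_5/q_5 = 751/20
  p_6/q_6 = 55987/1491
  p_7/q_7 = 56738/1511
  p_8/q_8 = 112725/3002
q_7 = 1511 ≤ 2195 < 3002 = q_8, so the answer is 56738/1511.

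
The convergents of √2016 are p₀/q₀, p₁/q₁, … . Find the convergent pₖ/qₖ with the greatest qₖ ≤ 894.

√2016 = [44; 1, 8, 1, 88, …] (period length 4).
Convergents:
  p_0/q_0 = 44/1
  p_1/q_1 = 45/1
  p_2/q_2 = 404/9
  p_3/q_3 = 449/10
  p_4/q_4 = 39916/889
  p_5/q_5 = 40365/899
q_4 = 889 ≤ 894 < 899 = q_5, so the answer is 39916/889.

39916/889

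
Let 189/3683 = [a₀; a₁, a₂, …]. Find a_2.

189 = 0·3683 + 189   →  a_0 = 0
3683 = 19·189 + 92   →  a_1 = 19
189 = 2·92 + 5   →  a_2 = 2

2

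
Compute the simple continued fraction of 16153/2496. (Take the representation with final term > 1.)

16153 = 6·2496 + 1177
2496 = 2·1177 + 142
1177 = 8·142 + 41
142 = 3·41 + 19
41 = 2·19 + 3
19 = 6·3 + 1
3 = 3·1 + 0  (stop)
So 16153/2496 = [6; 2, 8, 3, 2, 6, 3].

[6; 2, 8, 3, 2, 6, 3]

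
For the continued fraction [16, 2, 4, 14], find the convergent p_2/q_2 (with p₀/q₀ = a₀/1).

Using pₖ = aₖpₖ₋₁ + pₖ₋₂, qₖ = aₖqₖ₋₁ + qₖ₋₂ (with p₋₁=1, p₋₂=0, q₋₁=0, q₋₂=1):
  k=0: a=16, p=16, q=1
  k=1: a=2, p=33, q=2
  k=2: a=4, p=148, q=9

148/9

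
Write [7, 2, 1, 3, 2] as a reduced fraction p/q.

184/25

Fold from the inside: start with 2/1.
  3 + 1/2 = 7/2
  1 + 2/7 = 9/7
  2 + 7/9 = 25/9
  7 + 9/25 = 184/25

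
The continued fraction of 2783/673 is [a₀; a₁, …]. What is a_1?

2783 = 4·673 + 91   →  a_0 = 4
673 = 7·91 + 36   →  a_1 = 7

7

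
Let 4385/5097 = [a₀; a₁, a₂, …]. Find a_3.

4385 = 0·5097 + 4385   →  a_0 = 0
5097 = 1·4385 + 712   →  a_1 = 1
4385 = 6·712 + 113   →  a_2 = 6
712 = 6·113 + 34   →  a_3 = 6

6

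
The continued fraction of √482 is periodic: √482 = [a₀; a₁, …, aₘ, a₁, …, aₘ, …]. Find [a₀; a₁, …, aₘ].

[21; 1, 20, 1, 42]

a₀ = ⌊√482⌋ = 21.
With m₀=0, d₀=1 and mₖ₊₁ = dₖaₖ − mₖ, dₖ₊₁ = (n − mₖ₊₁²)/dₖ, aₖ₊₁ = ⌊(a₀+mₖ₊₁)/dₖ₊₁⌋:
  k=1: m=21, d=41, a=1
  k=2: m=20, d=2, a=20
  k=3: m=20, d=41, a=1
  k=4: m=21, d=1, a=42
d=1 and a=2a₀=42 at k=4, so the next step gives (m, d) = (21, 41) again — its k=1 value — and the period has length 4.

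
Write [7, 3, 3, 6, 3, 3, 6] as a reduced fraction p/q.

30367/4159

Fold from the inside: start with 6/1.
  3 + 1/6 = 19/6
  3 + 6/19 = 63/19
  6 + 19/63 = 397/63
  3 + 63/397 = 1254/397
  3 + 397/1254 = 4159/1254
  7 + 1254/4159 = 30367/4159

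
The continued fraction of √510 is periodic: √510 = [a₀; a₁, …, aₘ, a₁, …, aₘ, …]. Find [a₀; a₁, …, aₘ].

[22; 1, 1, 2, 1, 1, 44]

a₀ = ⌊√510⌋ = 22.
With m₀=0, d₀=1 and mₖ₊₁ = dₖaₖ − mₖ, dₖ₊₁ = (n − mₖ₊₁²)/dₖ, aₖ₊₁ = ⌊(a₀+mₖ₊₁)/dₖ₊₁⌋:
  k=1: m=22, d=26, a=1
  k=2: m=4, d=19, a=1
  k=3: m=15, d=15, a=2
  k=4: m=15, d=19, a=1
  k=5: m=4, d=26, a=1
  k=6: m=22, d=1, a=44
d=1 and a=2a₀=44 at k=6, so the next step gives (m, d) = (22, 26) again — its k=1 value — and the period has length 6.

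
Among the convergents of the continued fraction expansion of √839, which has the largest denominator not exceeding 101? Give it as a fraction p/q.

√839 = [28; 1, 27, 1, 56, …] (period length 4).
Convergents:
  p_0/q_0 = 28/1
  p_1/q_1 = 29/1
  p_2/q_2 = 811/28
  p_3/q_3 = 840/29
  p_4/q_4 = 47851/1652
q_3 = 29 ≤ 101 < 1652 = q_4, so the answer is 840/29.

840/29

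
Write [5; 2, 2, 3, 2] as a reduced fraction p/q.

211/39

Using pₖ = aₖpₖ₋₁ + pₖ₋₂ and qₖ = aₖqₖ₋₁ + qₖ₋₂:
  k=0: a=5, p=5, q=1
  k=1: a=2, p=11, q=2
  k=2: a=2, p=27, q=5
  k=3: a=3, p=92, q=17
  k=4: a=2, p=211, q=39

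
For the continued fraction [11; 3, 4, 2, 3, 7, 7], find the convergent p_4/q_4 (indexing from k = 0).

1131/100

Using pₖ = aₖpₖ₋₁ + pₖ₋₂, qₖ = aₖqₖ₋₁ + qₖ₋₂ (with p₋₁=1, p₋₂=0, q₋₁=0, q₋₂=1):
  k=0: a=11, p=11, q=1
  k=1: a=3, p=34, q=3
  k=2: a=4, p=147, q=13
  k=3: a=2, p=328, q=29
  k=4: a=3, p=1131, q=100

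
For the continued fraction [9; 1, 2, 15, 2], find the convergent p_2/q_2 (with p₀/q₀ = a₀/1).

29/3

Using pₖ = aₖpₖ₋₁ + pₖ₋₂, qₖ = aₖqₖ₋₁ + qₖ₋₂ (with p₋₁=1, p₋₂=0, q₋₁=0, q₋₂=1):
  k=0: a=9, p=9, q=1
  k=1: a=1, p=10, q=1
  k=2: a=2, p=29, q=3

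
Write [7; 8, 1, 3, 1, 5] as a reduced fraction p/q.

Fold from the inside: start with 5/1.
  1 + 1/5 = 6/5
  3 + 5/6 = 23/6
  1 + 6/23 = 29/23
  8 + 23/29 = 255/29
  7 + 29/255 = 1814/255

1814/255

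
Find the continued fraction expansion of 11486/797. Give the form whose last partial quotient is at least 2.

11486 = 14×797 + 328
797 = 2×328 + 141
328 = 2×141 + 46
141 = 3×46 + 3
46 = 15×3 + 1
3 = 3×1 + 0  (stop)
So 11486/797 = [14; 2, 2, 3, 15, 3].

[14; 2, 2, 3, 15, 3]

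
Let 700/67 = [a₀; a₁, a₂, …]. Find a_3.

3

700 = 10·67 + 30   →  a_0 = 10
67 = 2·30 + 7   →  a_1 = 2
30 = 4·7 + 2   →  a_2 = 4
7 = 3·2 + 1   →  a_3 = 3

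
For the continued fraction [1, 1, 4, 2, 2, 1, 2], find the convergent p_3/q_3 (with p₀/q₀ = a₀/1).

Using pₖ = aₖpₖ₋₁ + pₖ₋₂, qₖ = aₖqₖ₋₁ + qₖ₋₂ (with p₋₁=1, p₋₂=0, q₋₁=0, q₋₂=1):
  k=0: a=1, p=1, q=1
  k=1: a=1, p=2, q=1
  k=2: a=4, p=9, q=5
  k=3: a=2, p=20, q=11

20/11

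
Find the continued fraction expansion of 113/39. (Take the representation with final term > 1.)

113 = 2·39 + 35
39 = 1·35 + 4
35 = 8·4 + 3
4 = 1·3 + 1
3 = 3·1 + 0  (stop)
So 113/39 = [2; 1, 8, 1, 3].

[2; 1, 8, 1, 3]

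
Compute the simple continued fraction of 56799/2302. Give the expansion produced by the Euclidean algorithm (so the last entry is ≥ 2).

[24; 1, 2, 15, 3, 16]

56799 = 24×2302 + 1551
2302 = 1×1551 + 751
1551 = 2×751 + 49
751 = 15×49 + 16
49 = 3×16 + 1
16 = 16×1 + 0  (stop)
So 56799/2302 = [24; 1, 2, 15, 3, 16].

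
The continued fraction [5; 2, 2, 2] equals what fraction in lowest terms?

65/12

Using pₖ = aₖpₖ₋₁ + pₖ₋₂ and qₖ = aₖqₖ₋₁ + qₖ₋₂:
  k=0: a=5, p=5, q=1
  k=1: a=2, p=11, q=2
  k=2: a=2, p=27, q=5
  k=3: a=2, p=65, q=12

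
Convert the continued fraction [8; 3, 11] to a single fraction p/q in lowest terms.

Fold from the inside: start with 11/1.
  3 + 1/11 = 34/11
  8 + 11/34 = 283/34

283/34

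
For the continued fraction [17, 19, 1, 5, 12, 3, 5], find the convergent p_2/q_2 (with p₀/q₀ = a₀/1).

341/20

Using pₖ = aₖpₖ₋₁ + pₖ₋₂, qₖ = aₖqₖ₋₁ + qₖ₋₂ (with p₋₁=1, p₋₂=0, q₋₁=0, q₋₂=1):
  k=0: a=17, p=17, q=1
  k=1: a=19, p=324, q=19
  k=2: a=1, p=341, q=20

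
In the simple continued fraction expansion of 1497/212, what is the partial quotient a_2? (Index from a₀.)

3

1497 = 7·212 + 13   →  a_0 = 7
212 = 16·13 + 4   →  a_1 = 16
13 = 3·4 + 1   →  a_2 = 3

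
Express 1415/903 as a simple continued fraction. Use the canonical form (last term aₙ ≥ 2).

1415 = 1*903 + 512
903 = 1*512 + 391
512 = 1*391 + 121
391 = 3*121 + 28
121 = 4*28 + 9
28 = 3*9 + 1
9 = 9*1 + 0  (stop)
So 1415/903 = [1; 1, 1, 3, 4, 3, 9].

[1; 1, 1, 3, 4, 3, 9]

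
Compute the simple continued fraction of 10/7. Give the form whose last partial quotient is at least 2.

10 = 1*7 + 3
7 = 2*3 + 1
3 = 3*1 + 0  (stop)
So 10/7 = [1; 2, 3].

[1; 2, 3]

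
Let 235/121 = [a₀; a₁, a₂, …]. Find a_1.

235 = 1·121 + 114   →  a_0 = 1
121 = 1·114 + 7   →  a_1 = 1

1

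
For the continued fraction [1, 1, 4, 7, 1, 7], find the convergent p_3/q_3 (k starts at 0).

65/36

Using pₖ = aₖpₖ₋₁ + pₖ₋₂, qₖ = aₖqₖ₋₁ + qₖ₋₂ (with p₋₁=1, p₋₂=0, q₋₁=0, q₋₂=1):
  k=0: a=1, p=1, q=1
  k=1: a=1, p=2, q=1
  k=2: a=4, p=9, q=5
  k=3: a=7, p=65, q=36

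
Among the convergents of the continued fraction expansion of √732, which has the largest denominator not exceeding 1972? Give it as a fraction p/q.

26325/973

√732 = [27; 18, 54, …] (period length 2).
Convergents:
  p_0/q_0 = 27/1
  p_1/q_1 = 487/18
  p_2/q_2 = 26325/973
  p_3/q_3 = 474337/17532
q_2 = 973 ≤ 1972 < 17532 = q_3, so the answer is 26325/973.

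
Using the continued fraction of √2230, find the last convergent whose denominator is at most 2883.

√2230 = [47; 4, 2, 18, 2, 4, 94, …] (period length 6).
Convergents:
  p_0/q_0 = 47/1
  p_1/q_1 = 189/4
  p_2/q_2 = 425/9
  p_3/q_3 = 7839/166
  p_4/q_4 = 16103/341
  p_5/q_5 = 72251/1530
  p_6/q_6 = 6807697/144161
q_5 = 1530 ≤ 2883 < 144161 = q_6, so the answer is 72251/1530.

72251/1530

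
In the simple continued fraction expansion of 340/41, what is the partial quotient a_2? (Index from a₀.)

2

340 = 8·41 + 12   →  a_0 = 8
41 = 3·12 + 5   →  a_1 = 3
12 = 2·5 + 2   →  a_2 = 2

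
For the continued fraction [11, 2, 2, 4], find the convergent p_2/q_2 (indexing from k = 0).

57/5

Using pₖ = aₖpₖ₋₁ + pₖ₋₂, qₖ = aₖqₖ₋₁ + qₖ₋₂ (with p₋₁=1, p₋₂=0, q₋₁=0, q₋₂=1):
  k=0: a=11, p=11, q=1
  k=1: a=2, p=23, q=2
  k=2: a=2, p=57, q=5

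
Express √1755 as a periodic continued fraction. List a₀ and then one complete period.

a₀ = ⌊√1755⌋ = 41.
With m₀=0, d₀=1 and mₖ₊₁ = dₖaₖ − mₖ, dₖ₊₁ = (n − mₖ₊₁²)/dₖ, aₖ₊₁ = ⌊(a₀+mₖ₊₁)/dₖ₊₁⌋:
  k=1: m=41, d=74, a=1
  k=2: m=33, d=9, a=8
  k=3: m=39, d=26, a=3
  k=4: m=39, d=9, a=8
  k=5: m=33, d=74, a=1
  k=6: m=41, d=1, a=82
d=1 and a=2a₀=82 at k=6, so the next step gives (m, d) = (41, 74) again — its k=1 value — and the period has length 6.

[41; 1, 8, 3, 8, 1, 82]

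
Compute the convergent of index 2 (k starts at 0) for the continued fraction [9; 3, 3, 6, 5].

93/10

Using pₖ = aₖpₖ₋₁ + pₖ₋₂, qₖ = aₖqₖ₋₁ + qₖ₋₂ (with p₋₁=1, p₋₂=0, q₋₁=0, q₋₂=1):
  k=0: a=9, p=9, q=1
  k=1: a=3, p=28, q=3
  k=2: a=3, p=93, q=10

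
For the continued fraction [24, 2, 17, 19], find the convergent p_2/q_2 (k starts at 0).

857/35

Using pₖ = aₖpₖ₋₁ + pₖ₋₂, qₖ = aₖqₖ₋₁ + qₖ₋₂ (with p₋₁=1, p₋₂=0, q₋₁=0, q₋₂=1):
  k=0: a=24, p=24, q=1
  k=1: a=2, p=49, q=2
  k=2: a=17, p=857, q=35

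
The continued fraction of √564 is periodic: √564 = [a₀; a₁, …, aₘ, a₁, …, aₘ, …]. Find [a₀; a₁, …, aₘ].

[23; 1, 2, 1, 46]

a₀ = ⌊√564⌋ = 23.
With m₀=0, d₀=1 and mₖ₊₁ = dₖaₖ − mₖ, dₖ₊₁ = (n − mₖ₊₁²)/dₖ, aₖ₊₁ = ⌊(a₀+mₖ₊₁)/dₖ₊₁⌋:
  k=1: m=23, d=35, a=1
  k=2: m=12, d=12, a=2
  k=3: m=12, d=35, a=1
  k=4: m=23, d=1, a=46
d=1 and a=2a₀=46 at k=4, so the next step gives (m, d) = (23, 35) again — its k=1 value — and the period has length 4.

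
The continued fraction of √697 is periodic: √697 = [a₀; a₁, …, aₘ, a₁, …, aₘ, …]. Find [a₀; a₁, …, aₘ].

a₀ = ⌊√697⌋ = 26.
With m₀=0, d₀=1 and mₖ₊₁ = dₖaₖ − mₖ, dₖ₊₁ = (n − mₖ₊₁²)/dₖ, aₖ₊₁ = ⌊(a₀+mₖ₊₁)/dₖ₊₁⌋:
  k=1: m=26, d=21, a=2
  k=2: m=16, d=21, a=2
  k=3: m=26, d=1, a=52
d=1 and a=2a₀=52 at k=3, so the next step gives (m, d) = (26, 21) again — its k=1 value — and the period has length 3.

[26; 2, 2, 52]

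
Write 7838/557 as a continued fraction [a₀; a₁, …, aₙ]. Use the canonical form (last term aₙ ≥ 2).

7838 = 14*557 + 40
557 = 13*40 + 37
40 = 1*37 + 3
37 = 12*3 + 1
3 = 3*1 + 0  (stop)
So 7838/557 = [14; 13, 1, 12, 3].

[14; 13, 1, 12, 3]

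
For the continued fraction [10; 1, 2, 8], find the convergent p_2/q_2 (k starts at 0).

32/3

Using pₖ = aₖpₖ₋₁ + pₖ₋₂, qₖ = aₖqₖ₋₁ + qₖ₋₂ (with p₋₁=1, p₋₂=0, q₋₁=0, q₋₂=1):
  k=0: a=10, p=10, q=1
  k=1: a=1, p=11, q=1
  k=2: a=2, p=32, q=3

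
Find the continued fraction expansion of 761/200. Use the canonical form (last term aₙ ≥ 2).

[3; 1, 4, 7, 1, 4]

761 = 3×200 + 161
200 = 1×161 + 39
161 = 4×39 + 5
39 = 7×5 + 4
5 = 1×4 + 1
4 = 4×1 + 0  (stop)
So 761/200 = [3; 1, 4, 7, 1, 4].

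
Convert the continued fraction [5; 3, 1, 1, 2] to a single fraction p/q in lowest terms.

Using pₖ = aₖpₖ₋₁ + pₖ₋₂ and qₖ = aₖqₖ₋₁ + qₖ₋₂:
  k=0: a=5, p=5, q=1
  k=1: a=3, p=16, q=3
  k=2: a=1, p=21, q=4
  k=3: a=1, p=37, q=7
  k=4: a=2, p=95, q=18

95/18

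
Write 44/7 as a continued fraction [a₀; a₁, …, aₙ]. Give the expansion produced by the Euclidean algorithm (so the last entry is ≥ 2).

44 = 6×7 + 2
7 = 3×2 + 1
2 = 2×1 + 0  (stop)
So 44/7 = [6; 3, 2].

[6; 3, 2]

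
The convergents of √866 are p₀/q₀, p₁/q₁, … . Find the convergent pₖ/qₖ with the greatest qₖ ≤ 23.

206/7

√866 = [29; 2, 2, 1, 28, 1, 2, 2, 58, …] (period length 8).
Convergents:
  p_0/q_0 = 29/1
  p_1/q_1 = 59/2
  p_2/q_2 = 147/5
  p_3/q_3 = 206/7
  p_4/q_4 = 5915/201
q_3 = 7 ≤ 23 < 201 = q_4, so the answer is 206/7.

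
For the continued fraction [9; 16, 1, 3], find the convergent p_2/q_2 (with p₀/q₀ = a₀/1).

154/17

Using pₖ = aₖpₖ₋₁ + pₖ₋₂, qₖ = aₖqₖ₋₁ + qₖ₋₂ (with p₋₁=1, p₋₂=0, q₋₁=0, q₋₂=1):
  k=0: a=9, p=9, q=1
  k=1: a=16, p=145, q=16
  k=2: a=1, p=154, q=17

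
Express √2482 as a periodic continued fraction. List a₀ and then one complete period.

a₀ = ⌊√2482⌋ = 49.

[49; 1, 4, 1, 1, 4, 1, 98]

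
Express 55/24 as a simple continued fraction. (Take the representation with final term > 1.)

[2; 3, 2, 3]

55 = 2·24 + 7
24 = 3·7 + 3
7 = 2·3 + 1
3 = 3·1 + 0  (stop)
So 55/24 = [2; 3, 2, 3].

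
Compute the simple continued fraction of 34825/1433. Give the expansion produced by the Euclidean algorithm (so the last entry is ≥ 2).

34825 = 24*1433 + 433
1433 = 3*433 + 134
433 = 3*134 + 31
134 = 4*31 + 10
31 = 3*10 + 1
10 = 10*1 + 0  (stop)
So 34825/1433 = [24; 3, 3, 4, 3, 10].

[24; 3, 3, 4, 3, 10]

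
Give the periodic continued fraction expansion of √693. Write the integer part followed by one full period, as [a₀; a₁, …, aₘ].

a₀ = ⌊√693⌋ = 26.

[26; 3, 12, 1, 4, 1, 12, 3, 52]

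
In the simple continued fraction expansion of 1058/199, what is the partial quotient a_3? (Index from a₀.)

3

1058 = 5·199 + 63   →  a_0 = 5
199 = 3·63 + 10   →  a_1 = 3
63 = 6·10 + 3   →  a_2 = 6
10 = 3·3 + 1   →  a_3 = 3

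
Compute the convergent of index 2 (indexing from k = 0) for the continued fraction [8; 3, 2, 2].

Using pₖ = aₖpₖ₋₁ + pₖ₋₂, qₖ = aₖqₖ₋₁ + qₖ₋₂ (with p₋₁=1, p₋₂=0, q₋₁=0, q₋₂=1):
  k=0: a=8, p=8, q=1
  k=1: a=3, p=25, q=3
  k=2: a=2, p=58, q=7

58/7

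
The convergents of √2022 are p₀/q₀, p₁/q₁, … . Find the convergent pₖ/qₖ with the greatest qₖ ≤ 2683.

√2022 = [44; 1, 28, 1, 88, …] (period length 4).
Convergents:
  p_0/q_0 = 44/1
  p_1/q_1 = 45/1
  p_2/q_2 = 1304/29
  p_3/q_3 = 1349/30
  p_4/q_4 = 120016/2669
  p_5/q_5 = 121365/2699
q_4 = 2669 ≤ 2683 < 2699 = q_5, so the answer is 120016/2669.

120016/2669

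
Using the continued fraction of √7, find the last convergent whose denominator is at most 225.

√7 = [2; 1, 1, 1, 4, …] (period length 4).
Convergents:
  p_0/q_0 = 2/1
  p_1/q_1 = 3/1
  p_2/q_2 = 5/2
  p_3/q_3 = 8/3
  p_4/q_4 = 37/14
  p_5/q_5 = 45/17
  p_6/q_6 = 82/31
  p_7/q_7 = 127/48
  p_8/q_8 = 590/223
  p_9/q_9 = 717/271
q_8 = 223 ≤ 225 < 271 = q_9, so the answer is 590/223.

590/223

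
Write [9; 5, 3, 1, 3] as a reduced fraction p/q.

726/79

Using pₖ = aₖpₖ₋₁ + pₖ₋₂ and qₖ = aₖqₖ₋₁ + qₖ₋₂:
  k=0: a=9, p=9, q=1
  k=1: a=5, p=46, q=5
  k=2: a=3, p=147, q=16
  k=3: a=1, p=193, q=21
  k=4: a=3, p=726, q=79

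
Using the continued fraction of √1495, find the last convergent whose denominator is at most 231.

8893/230

√1495 = [38; 1, 1, 1, 76, …] (period length 4).
Convergents:
  p_0/q_0 = 38/1
  p_1/q_1 = 39/1
  p_2/q_2 = 77/2
  p_3/q_3 = 116/3
  p_4/q_4 = 8893/230
  p_5/q_5 = 9009/233
q_4 = 230 ≤ 231 < 233 = q_5, so the answer is 8893/230.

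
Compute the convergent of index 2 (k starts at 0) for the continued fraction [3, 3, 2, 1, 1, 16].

Using pₖ = aₖpₖ₋₁ + pₖ₋₂, qₖ = aₖqₖ₋₁ + qₖ₋₂ (with p₋₁=1, p₋₂=0, q₋₁=0, q₋₂=1):
  k=0: a=3, p=3, q=1
  k=1: a=3, p=10, q=3
  k=2: a=2, p=23, q=7

23/7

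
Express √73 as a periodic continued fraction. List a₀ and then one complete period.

[8; 1, 1, 5, 5, 1, 1, 16]

a₀ = ⌊√73⌋ = 8.
With m₀=0, d₀=1 and mₖ₊₁ = dₖaₖ − mₖ, dₖ₊₁ = (n − mₖ₊₁²)/dₖ, aₖ₊₁ = ⌊(a₀+mₖ₊₁)/dₖ₊₁⌋:
  k=1: m=8, d=9, a=1
  k=2: m=1, d=8, a=1
  k=3: m=7, d=3, a=5
  k=4: m=8, d=3, a=5
  k=5: m=7, d=8, a=1
  k=6: m=1, d=9, a=1
  k=7: m=8, d=1, a=16
d=1 and a=2a₀=16 at k=7, so the next step gives (m, d) = (8, 9) again — its k=1 value — and the period has length 7.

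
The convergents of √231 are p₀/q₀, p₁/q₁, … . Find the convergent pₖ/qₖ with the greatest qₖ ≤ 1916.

√231 = [15; 5, 30, …] (period length 2).
Convergents:
  p_0/q_0 = 15/1
  p_1/q_1 = 76/5
  p_2/q_2 = 2295/151
  p_3/q_3 = 11551/760
  p_4/q_4 = 348825/22951
q_3 = 760 ≤ 1916 < 22951 = q_4, so the answer is 11551/760.

11551/760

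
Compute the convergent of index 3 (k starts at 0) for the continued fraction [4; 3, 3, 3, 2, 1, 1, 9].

Using pₖ = aₖpₖ₋₁ + pₖ₋₂, qₖ = aₖqₖ₋₁ + qₖ₋₂ (with p₋₁=1, p₋₂=0, q₋₁=0, q₋₂=1):
  k=0: a=4, p=4, q=1
  k=1: a=3, p=13, q=3
  k=2: a=3, p=43, q=10
  k=3: a=3, p=142, q=33

142/33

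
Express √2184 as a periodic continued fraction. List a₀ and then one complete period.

[46; 1, 2, 1, 2, 1, 92]

a₀ = ⌊√2184⌋ = 46.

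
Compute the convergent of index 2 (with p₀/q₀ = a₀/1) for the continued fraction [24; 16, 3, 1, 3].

Using pₖ = aₖpₖ₋₁ + pₖ₋₂, qₖ = aₖqₖ₋₁ + qₖ₋₂ (with p₋₁=1, p₋₂=0, q₋₁=0, q₋₂=1):
  k=0: a=24, p=24, q=1
  k=1: a=16, p=385, q=16
  k=2: a=3, p=1179, q=49

1179/49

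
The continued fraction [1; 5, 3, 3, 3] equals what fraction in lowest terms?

Fold from the inside: start with 3/1.
  3 + 1/3 = 10/3
  3 + 3/10 = 33/10
  5 + 10/33 = 175/33
  1 + 33/175 = 208/175

208/175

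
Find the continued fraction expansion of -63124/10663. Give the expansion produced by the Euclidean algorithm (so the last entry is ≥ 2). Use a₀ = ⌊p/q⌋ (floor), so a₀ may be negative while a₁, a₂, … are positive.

-63124 = -6·10663 + 854
10663 = 12·854 + 415
854 = 2·415 + 24
415 = 17·24 + 7
24 = 3·7 + 3
7 = 2·3 + 1
3 = 3·1 + 0  (stop)
So -63124/10663 = [-6; 12, 2, 17, 3, 2, 3].

[-6; 12, 2, 17, 3, 2, 3]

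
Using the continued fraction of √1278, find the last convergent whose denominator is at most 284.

10117/283

√1278 = [35; 1, 2, 1, 70, …] (period length 4).
Convergents:
  p_0/q_0 = 35/1
  p_1/q_1 = 36/1
  p_2/q_2 = 107/3
  p_3/q_3 = 143/4
  p_4/q_4 = 10117/283
  p_5/q_5 = 10260/287
q_4 = 283 ≤ 284 < 287 = q_5, so the answer is 10117/283.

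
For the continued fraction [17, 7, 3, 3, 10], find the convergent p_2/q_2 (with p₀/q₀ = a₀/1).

Using pₖ = aₖpₖ₋₁ + pₖ₋₂, qₖ = aₖqₖ₋₁ + qₖ₋₂ (with p₋₁=1, p₋₂=0, q₋₁=0, q₋₂=1):
  k=0: a=17, p=17, q=1
  k=1: a=7, p=120, q=7
  k=2: a=3, p=377, q=22

377/22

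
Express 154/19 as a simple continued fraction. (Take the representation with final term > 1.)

[8; 9, 2]

154 = 8*19 + 2
19 = 9*2 + 1
2 = 2*1 + 0  (stop)
So 154/19 = [8; 9, 2].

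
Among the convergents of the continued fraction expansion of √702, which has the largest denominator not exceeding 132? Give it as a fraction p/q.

√702 = [26; 2, 52, …] (period length 2).
Convergents:
  p_0/q_0 = 26/1
  p_1/q_1 = 53/2
  p_2/q_2 = 2782/105
  p_3/q_3 = 5617/212
q_2 = 105 ≤ 132 < 212 = q_3, so the answer is 2782/105.

2782/105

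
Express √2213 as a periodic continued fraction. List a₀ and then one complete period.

[47; 23, 1, 1, 23, 94]

a₀ = ⌊√2213⌋ = 47.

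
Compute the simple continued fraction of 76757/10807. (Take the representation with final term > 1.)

[7; 9, 1, 3, 17, 16]

76757 = 7×10807 + 1108
10807 = 9×1108 + 835
1108 = 1×835 + 273
835 = 3×273 + 16
273 = 17×16 + 1
16 = 16×1 + 0  (stop)
So 76757/10807 = [7; 9, 1, 3, 17, 16].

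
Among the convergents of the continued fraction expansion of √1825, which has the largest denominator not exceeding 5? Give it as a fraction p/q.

171/4

√1825 = [42; 1, 2, 1, 1, 2, 1, 84, …] (period length 7).
Convergents:
  p_0/q_0 = 42/1
  p_1/q_1 = 43/1
  p_2/q_2 = 128/3
  p_3/q_3 = 171/4
  p_4/q_4 = 299/7
q_3 = 4 ≤ 5 < 7 = q_4, so the answer is 171/4.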